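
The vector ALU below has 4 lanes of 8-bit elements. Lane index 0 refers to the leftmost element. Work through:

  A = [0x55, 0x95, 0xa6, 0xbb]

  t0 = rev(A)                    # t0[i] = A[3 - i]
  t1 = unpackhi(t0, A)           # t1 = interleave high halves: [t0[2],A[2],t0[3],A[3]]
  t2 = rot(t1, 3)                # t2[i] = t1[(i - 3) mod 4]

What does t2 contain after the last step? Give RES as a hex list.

→ t0 |bb|a6|95|55|
→ t1 |95|a6|55|bb|
→ t2 |a6|55|bb|95|

RES = [ 0xa6  0x55  0xbb  0x95 ]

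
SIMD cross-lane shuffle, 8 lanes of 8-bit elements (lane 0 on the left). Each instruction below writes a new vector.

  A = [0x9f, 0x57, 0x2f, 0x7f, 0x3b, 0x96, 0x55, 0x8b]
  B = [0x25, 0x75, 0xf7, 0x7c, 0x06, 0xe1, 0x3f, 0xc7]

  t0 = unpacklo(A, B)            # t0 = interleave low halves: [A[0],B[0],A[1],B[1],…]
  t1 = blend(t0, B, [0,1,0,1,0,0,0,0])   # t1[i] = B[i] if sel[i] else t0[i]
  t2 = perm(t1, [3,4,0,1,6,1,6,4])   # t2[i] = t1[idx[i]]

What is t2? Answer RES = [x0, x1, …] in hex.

t0 = [0x9f, 0x25, 0x57, 0x75, 0x2f, 0xf7, 0x7f, 0x7c]
t1 = [0x9f, 0x75, 0x57, 0x7c, 0x2f, 0xf7, 0x7f, 0x7c]
t2 = [0x7c, 0x2f, 0x9f, 0x75, 0x7f, 0x75, 0x7f, 0x2f]

RES = [ 0x7c  0x2f  0x9f  0x75  0x7f  0x75  0x7f  0x2f ]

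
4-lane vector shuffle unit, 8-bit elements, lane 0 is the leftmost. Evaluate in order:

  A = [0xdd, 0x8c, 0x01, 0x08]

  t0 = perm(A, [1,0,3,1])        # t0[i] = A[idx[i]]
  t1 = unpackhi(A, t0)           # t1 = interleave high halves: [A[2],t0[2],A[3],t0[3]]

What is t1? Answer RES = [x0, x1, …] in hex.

  t0: 8c dd 08 8c
  t1: 01 08 08 8c

RES = [0x01, 0x08, 0x08, 0x8c]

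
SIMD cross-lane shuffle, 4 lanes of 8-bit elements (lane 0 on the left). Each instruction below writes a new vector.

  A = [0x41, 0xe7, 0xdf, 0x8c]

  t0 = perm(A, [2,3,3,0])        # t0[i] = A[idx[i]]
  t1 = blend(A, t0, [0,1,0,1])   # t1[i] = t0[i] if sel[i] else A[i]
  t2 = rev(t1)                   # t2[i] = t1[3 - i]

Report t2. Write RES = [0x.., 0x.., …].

t0 = [0xdf, 0x8c, 0x8c, 0x41]
t1 = [0x41, 0x8c, 0xdf, 0x41]
t2 = [0x41, 0xdf, 0x8c, 0x41]

RES = [ 0x41  0xdf  0x8c  0x41 ]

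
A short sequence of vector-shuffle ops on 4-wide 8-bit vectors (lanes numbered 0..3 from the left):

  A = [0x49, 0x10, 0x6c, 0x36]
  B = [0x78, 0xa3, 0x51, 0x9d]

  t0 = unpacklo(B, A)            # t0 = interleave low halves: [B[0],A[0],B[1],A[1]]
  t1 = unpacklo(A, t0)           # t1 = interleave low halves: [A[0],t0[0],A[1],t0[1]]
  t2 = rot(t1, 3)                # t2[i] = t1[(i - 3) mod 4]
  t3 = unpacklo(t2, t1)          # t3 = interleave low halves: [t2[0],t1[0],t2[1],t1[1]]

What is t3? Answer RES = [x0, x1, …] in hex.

RES = [ 0x78  0x49  0x10  0x78 ]

t0 = [0x78, 0x49, 0xa3, 0x10]
t1 = [0x49, 0x78, 0x10, 0x49]
t2 = [0x78, 0x10, 0x49, 0x49]
t3 = [0x78, 0x49, 0x10, 0x78]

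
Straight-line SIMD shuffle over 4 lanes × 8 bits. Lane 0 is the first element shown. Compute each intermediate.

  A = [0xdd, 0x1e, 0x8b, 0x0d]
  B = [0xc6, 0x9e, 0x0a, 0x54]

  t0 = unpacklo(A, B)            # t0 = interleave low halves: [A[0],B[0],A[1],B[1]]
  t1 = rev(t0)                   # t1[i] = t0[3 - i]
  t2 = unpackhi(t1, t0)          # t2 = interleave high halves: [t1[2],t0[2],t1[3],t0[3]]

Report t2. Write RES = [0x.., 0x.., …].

  t0: dd c6 1e 9e
  t1: 9e 1e c6 dd
  t2: c6 1e dd 9e

RES = [0xc6, 0x1e, 0xdd, 0x9e]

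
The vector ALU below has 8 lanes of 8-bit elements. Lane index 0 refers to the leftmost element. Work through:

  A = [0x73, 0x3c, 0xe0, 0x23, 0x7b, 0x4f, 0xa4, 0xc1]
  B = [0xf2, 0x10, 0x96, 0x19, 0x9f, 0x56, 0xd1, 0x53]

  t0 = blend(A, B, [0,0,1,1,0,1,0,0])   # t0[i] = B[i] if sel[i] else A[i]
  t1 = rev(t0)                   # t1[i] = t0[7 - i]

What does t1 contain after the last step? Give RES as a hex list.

RES = [ 0xc1  0xa4  0x56  0x7b  0x19  0x96  0x3c  0x73 ]

→ t0 |73|3c|96|19|7b|56|a4|c1|
→ t1 |c1|a4|56|7b|19|96|3c|73|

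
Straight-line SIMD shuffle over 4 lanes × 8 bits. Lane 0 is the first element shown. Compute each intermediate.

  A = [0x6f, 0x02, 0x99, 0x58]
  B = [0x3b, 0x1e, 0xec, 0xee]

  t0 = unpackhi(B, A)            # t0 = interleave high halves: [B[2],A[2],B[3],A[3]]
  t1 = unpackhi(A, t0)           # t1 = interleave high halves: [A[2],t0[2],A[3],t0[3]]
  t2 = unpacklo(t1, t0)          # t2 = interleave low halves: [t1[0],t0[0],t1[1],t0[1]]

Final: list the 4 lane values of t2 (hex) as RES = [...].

→ t0 |ec|99|ee|58|
→ t1 |99|ee|58|58|
→ t2 |99|ec|ee|99|

RES = [0x99, 0xec, 0xee, 0x99]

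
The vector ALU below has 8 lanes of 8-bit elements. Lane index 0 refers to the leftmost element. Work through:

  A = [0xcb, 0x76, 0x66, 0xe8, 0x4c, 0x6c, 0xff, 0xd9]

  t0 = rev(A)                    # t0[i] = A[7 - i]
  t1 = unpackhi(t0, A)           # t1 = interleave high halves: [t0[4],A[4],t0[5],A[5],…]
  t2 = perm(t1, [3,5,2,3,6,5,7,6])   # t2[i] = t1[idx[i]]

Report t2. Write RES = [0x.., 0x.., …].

RES = [0x6c, 0xff, 0x66, 0x6c, 0xcb, 0xff, 0xd9, 0xcb]

→ t0 |d9|ff|6c|4c|e8|66|76|cb|
→ t1 |e8|4c|66|6c|76|ff|cb|d9|
→ t2 |6c|ff|66|6c|cb|ff|d9|cb|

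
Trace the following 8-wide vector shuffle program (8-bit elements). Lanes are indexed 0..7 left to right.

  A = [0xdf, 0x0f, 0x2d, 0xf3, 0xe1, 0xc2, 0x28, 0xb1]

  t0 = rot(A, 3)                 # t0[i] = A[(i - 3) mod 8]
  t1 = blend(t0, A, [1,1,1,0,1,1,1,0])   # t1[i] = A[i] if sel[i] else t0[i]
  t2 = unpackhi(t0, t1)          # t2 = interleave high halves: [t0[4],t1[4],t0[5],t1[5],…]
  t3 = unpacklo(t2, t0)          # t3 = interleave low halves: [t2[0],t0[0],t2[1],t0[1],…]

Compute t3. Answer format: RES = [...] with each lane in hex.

t0 = [0xc2, 0x28, 0xb1, 0xdf, 0x0f, 0x2d, 0xf3, 0xe1]
t1 = [0xdf, 0x0f, 0x2d, 0xdf, 0xe1, 0xc2, 0x28, 0xe1]
t2 = [0x0f, 0xe1, 0x2d, 0xc2, 0xf3, 0x28, 0xe1, 0xe1]
t3 = [0x0f, 0xc2, 0xe1, 0x28, 0x2d, 0xb1, 0xc2, 0xdf]

RES = [ 0x0f  0xc2  0xe1  0x28  0x2d  0xb1  0xc2  0xdf ]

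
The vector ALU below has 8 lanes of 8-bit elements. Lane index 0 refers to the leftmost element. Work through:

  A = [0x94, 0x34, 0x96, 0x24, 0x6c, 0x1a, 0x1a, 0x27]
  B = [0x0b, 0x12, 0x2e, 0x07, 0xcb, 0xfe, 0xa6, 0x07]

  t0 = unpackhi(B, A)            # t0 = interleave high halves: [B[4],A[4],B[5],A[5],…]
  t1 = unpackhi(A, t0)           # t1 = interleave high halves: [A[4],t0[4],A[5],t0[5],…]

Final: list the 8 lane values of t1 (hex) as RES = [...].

RES = [ 0x6c  0xa6  0x1a  0x1a  0x1a  0x07  0x27  0x27 ]

t0 = [0xcb, 0x6c, 0xfe, 0x1a, 0xa6, 0x1a, 0x07, 0x27]
t1 = [0x6c, 0xa6, 0x1a, 0x1a, 0x1a, 0x07, 0x27, 0x27]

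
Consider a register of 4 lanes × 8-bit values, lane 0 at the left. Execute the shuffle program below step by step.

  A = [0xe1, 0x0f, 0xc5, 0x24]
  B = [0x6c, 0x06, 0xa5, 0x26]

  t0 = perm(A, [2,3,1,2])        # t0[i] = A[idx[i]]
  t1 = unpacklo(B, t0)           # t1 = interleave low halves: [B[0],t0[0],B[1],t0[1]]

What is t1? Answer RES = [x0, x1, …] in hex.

→ t0 |c5|24|0f|c5|
→ t1 |6c|c5|06|24|

RES = [0x6c, 0xc5, 0x06, 0x24]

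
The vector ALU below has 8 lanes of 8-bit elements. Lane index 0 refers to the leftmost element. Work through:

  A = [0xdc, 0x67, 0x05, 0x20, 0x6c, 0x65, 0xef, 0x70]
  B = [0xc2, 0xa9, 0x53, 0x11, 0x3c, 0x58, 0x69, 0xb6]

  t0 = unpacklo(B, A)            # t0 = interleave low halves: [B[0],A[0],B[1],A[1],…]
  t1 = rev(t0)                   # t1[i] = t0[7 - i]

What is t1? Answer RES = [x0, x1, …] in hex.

RES = [0x20, 0x11, 0x05, 0x53, 0x67, 0xa9, 0xdc, 0xc2]

  t0: c2 dc a9 67 53 05 11 20
  t1: 20 11 05 53 67 a9 dc c2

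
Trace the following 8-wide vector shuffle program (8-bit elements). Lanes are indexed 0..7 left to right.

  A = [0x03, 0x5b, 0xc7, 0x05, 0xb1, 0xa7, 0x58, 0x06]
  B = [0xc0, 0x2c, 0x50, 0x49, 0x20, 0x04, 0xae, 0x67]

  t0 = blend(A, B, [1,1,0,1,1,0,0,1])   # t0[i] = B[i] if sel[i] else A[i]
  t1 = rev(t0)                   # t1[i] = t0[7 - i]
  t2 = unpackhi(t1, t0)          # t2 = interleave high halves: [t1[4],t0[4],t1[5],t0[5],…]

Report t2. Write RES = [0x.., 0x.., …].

RES = [ 0x49  0x20  0xc7  0xa7  0x2c  0x58  0xc0  0x67 ]

→ t0 |c0|2c|c7|49|20|a7|58|67|
→ t1 |67|58|a7|20|49|c7|2c|c0|
→ t2 |49|20|c7|a7|2c|58|c0|67|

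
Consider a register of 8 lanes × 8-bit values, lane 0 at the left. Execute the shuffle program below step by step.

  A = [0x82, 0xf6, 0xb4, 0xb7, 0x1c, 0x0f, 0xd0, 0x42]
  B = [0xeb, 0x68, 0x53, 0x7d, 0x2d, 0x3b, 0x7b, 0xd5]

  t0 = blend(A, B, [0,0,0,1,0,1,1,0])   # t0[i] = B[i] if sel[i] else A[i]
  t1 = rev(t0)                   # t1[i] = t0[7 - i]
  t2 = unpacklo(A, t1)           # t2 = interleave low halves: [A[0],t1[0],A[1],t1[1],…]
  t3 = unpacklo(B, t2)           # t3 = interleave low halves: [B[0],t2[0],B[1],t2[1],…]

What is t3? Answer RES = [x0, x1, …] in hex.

t0 = [0x82, 0xf6, 0xb4, 0x7d, 0x1c, 0x3b, 0x7b, 0x42]
t1 = [0x42, 0x7b, 0x3b, 0x1c, 0x7d, 0xb4, 0xf6, 0x82]
t2 = [0x82, 0x42, 0xf6, 0x7b, 0xb4, 0x3b, 0xb7, 0x1c]
t3 = [0xeb, 0x82, 0x68, 0x42, 0x53, 0xf6, 0x7d, 0x7b]

RES = [0xeb, 0x82, 0x68, 0x42, 0x53, 0xf6, 0x7d, 0x7b]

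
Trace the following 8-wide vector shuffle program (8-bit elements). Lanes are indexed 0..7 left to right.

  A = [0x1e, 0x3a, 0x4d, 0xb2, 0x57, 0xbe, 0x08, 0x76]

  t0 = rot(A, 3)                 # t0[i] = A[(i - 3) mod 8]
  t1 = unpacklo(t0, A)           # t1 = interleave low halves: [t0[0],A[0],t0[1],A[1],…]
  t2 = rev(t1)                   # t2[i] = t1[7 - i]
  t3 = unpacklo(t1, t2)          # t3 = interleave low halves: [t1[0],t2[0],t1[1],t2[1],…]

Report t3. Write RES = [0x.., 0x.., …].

RES = [ 0xbe  0xb2  0x1e  0x1e  0x08  0x4d  0x3a  0x76 ]

  t0: be 08 76 1e 3a 4d b2 57
  t1: be 1e 08 3a 76 4d 1e b2
  t2: b2 1e 4d 76 3a 08 1e be
  t3: be b2 1e 1e 08 4d 3a 76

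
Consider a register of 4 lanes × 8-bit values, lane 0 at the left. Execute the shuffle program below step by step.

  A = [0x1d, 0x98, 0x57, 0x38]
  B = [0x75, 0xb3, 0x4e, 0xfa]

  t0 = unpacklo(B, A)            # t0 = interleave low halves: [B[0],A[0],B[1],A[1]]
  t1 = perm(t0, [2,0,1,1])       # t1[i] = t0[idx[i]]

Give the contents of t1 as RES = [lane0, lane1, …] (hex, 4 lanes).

RES = [ 0xb3  0x75  0x1d  0x1d ]

  t0: 75 1d b3 98
  t1: b3 75 1d 1d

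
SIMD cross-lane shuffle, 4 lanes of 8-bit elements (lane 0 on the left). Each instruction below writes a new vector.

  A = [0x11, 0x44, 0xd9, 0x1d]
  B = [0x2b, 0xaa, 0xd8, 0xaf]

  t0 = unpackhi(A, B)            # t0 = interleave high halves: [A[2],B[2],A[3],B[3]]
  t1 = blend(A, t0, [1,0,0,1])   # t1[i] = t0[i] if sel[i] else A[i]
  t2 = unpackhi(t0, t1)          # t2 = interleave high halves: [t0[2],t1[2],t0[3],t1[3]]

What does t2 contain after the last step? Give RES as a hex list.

t0 = [0xd9, 0xd8, 0x1d, 0xaf]
t1 = [0xd9, 0x44, 0xd9, 0xaf]
t2 = [0x1d, 0xd9, 0xaf, 0xaf]

RES = [0x1d, 0xd9, 0xaf, 0xaf]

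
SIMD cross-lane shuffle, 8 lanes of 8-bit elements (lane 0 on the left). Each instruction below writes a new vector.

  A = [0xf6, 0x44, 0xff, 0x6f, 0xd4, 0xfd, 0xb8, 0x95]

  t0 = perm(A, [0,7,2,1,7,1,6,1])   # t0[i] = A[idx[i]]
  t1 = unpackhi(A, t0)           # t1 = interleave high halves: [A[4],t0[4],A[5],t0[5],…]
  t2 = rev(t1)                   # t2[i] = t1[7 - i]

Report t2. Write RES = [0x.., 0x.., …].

  t0: f6 95 ff 44 95 44 b8 44
  t1: d4 95 fd 44 b8 b8 95 44
  t2: 44 95 b8 b8 44 fd 95 d4

RES = [0x44, 0x95, 0xb8, 0xb8, 0x44, 0xfd, 0x95, 0xd4]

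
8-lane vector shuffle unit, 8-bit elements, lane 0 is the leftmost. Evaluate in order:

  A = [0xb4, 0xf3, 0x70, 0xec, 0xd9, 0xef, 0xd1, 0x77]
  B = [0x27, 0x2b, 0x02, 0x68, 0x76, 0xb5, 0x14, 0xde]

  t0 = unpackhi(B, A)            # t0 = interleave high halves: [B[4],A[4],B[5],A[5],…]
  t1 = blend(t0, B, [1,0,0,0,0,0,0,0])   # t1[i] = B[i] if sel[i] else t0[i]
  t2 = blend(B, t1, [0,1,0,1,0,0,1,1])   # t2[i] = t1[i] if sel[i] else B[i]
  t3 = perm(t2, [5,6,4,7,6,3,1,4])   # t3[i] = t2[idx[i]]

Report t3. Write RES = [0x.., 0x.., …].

RES = [0xb5, 0xde, 0x76, 0x77, 0xde, 0xef, 0xd9, 0x76]

→ t0 |76|d9|b5|ef|14|d1|de|77|
→ t1 |27|d9|b5|ef|14|d1|de|77|
→ t2 |27|d9|02|ef|76|b5|de|77|
→ t3 |b5|de|76|77|de|ef|d9|76|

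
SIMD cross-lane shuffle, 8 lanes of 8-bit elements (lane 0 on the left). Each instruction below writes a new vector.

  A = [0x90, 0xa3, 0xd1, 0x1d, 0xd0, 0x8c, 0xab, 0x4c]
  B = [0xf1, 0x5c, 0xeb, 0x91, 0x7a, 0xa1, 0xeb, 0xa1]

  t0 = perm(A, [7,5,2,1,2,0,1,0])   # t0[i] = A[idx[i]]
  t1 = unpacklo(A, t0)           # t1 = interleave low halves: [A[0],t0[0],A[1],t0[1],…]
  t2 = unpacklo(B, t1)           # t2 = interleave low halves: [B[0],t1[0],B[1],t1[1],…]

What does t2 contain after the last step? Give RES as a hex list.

t0 = [0x4c, 0x8c, 0xd1, 0xa3, 0xd1, 0x90, 0xa3, 0x90]
t1 = [0x90, 0x4c, 0xa3, 0x8c, 0xd1, 0xd1, 0x1d, 0xa3]
t2 = [0xf1, 0x90, 0x5c, 0x4c, 0xeb, 0xa3, 0x91, 0x8c]

RES = [ 0xf1  0x90  0x5c  0x4c  0xeb  0xa3  0x91  0x8c ]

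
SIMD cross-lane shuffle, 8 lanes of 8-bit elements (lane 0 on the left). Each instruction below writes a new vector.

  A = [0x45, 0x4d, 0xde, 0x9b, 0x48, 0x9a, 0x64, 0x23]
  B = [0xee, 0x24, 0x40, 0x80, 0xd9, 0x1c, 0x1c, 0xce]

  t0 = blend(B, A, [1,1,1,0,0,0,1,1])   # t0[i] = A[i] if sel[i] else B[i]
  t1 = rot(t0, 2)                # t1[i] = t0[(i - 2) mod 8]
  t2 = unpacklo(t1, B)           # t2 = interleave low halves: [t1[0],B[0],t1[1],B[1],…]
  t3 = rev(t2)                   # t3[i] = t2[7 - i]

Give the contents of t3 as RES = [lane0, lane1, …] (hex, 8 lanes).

  t0: 45 4d de 80 d9 1c 64 23
  t1: 64 23 45 4d de 80 d9 1c
  t2: 64 ee 23 24 45 40 4d 80
  t3: 80 4d 40 45 24 23 ee 64

RES = [ 0x80  0x4d  0x40  0x45  0x24  0x23  0xee  0x64 ]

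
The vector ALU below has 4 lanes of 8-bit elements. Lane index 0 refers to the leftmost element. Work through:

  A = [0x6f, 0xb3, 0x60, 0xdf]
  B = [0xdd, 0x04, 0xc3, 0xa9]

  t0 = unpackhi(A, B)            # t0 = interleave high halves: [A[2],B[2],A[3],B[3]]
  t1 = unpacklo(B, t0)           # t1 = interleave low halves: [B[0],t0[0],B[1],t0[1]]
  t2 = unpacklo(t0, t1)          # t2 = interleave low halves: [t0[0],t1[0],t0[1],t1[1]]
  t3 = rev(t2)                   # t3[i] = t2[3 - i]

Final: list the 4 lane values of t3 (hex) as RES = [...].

t0 = [0x60, 0xc3, 0xdf, 0xa9]
t1 = [0xdd, 0x60, 0x04, 0xc3]
t2 = [0x60, 0xdd, 0xc3, 0x60]
t3 = [0x60, 0xc3, 0xdd, 0x60]

RES = [ 0x60  0xc3  0xdd  0x60 ]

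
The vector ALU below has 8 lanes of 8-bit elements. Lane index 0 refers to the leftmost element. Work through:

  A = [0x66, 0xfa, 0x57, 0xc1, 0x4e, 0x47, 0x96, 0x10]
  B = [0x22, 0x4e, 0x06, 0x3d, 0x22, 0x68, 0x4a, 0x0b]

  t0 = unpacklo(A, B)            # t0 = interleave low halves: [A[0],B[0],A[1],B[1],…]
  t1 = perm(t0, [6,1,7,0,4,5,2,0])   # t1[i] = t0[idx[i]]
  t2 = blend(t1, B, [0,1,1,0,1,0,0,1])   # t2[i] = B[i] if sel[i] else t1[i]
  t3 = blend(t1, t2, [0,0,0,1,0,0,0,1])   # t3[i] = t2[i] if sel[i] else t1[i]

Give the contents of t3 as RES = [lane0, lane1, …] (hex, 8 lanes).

RES = [0xc1, 0x22, 0x3d, 0x66, 0x57, 0x06, 0xfa, 0x0b]

t0 = [0x66, 0x22, 0xfa, 0x4e, 0x57, 0x06, 0xc1, 0x3d]
t1 = [0xc1, 0x22, 0x3d, 0x66, 0x57, 0x06, 0xfa, 0x66]
t2 = [0xc1, 0x4e, 0x06, 0x66, 0x22, 0x06, 0xfa, 0x0b]
t3 = [0xc1, 0x22, 0x3d, 0x66, 0x57, 0x06, 0xfa, 0x0b]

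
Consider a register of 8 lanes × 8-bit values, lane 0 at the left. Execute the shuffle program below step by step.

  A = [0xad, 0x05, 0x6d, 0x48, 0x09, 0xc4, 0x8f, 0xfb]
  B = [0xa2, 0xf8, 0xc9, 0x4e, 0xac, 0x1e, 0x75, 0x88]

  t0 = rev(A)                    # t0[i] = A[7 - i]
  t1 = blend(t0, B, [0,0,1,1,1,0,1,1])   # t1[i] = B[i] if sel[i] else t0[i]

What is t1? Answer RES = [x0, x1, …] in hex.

RES = [0xfb, 0x8f, 0xc9, 0x4e, 0xac, 0x6d, 0x75, 0x88]

→ t0 |fb|8f|c4|09|48|6d|05|ad|
→ t1 |fb|8f|c9|4e|ac|6d|75|88|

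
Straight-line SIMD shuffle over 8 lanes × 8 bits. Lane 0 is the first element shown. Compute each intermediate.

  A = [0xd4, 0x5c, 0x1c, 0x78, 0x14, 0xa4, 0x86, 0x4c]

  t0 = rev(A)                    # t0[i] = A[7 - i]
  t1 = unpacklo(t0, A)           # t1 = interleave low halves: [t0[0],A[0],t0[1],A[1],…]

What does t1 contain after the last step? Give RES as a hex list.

→ t0 |4c|86|a4|14|78|1c|5c|d4|
→ t1 |4c|d4|86|5c|a4|1c|14|78|

RES = [0x4c, 0xd4, 0x86, 0x5c, 0xa4, 0x1c, 0x14, 0x78]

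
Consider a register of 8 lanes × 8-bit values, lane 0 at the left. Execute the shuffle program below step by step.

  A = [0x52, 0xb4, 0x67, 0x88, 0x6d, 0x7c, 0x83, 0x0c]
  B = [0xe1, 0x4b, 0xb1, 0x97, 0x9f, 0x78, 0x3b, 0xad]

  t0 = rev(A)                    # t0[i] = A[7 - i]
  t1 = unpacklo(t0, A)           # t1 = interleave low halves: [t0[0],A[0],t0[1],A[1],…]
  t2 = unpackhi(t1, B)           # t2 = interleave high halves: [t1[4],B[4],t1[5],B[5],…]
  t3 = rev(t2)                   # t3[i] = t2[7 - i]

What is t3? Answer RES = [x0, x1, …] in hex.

RES = [ 0xad  0x88  0x3b  0x6d  0x78  0x67  0x9f  0x7c ]

t0 = [0x0c, 0x83, 0x7c, 0x6d, 0x88, 0x67, 0xb4, 0x52]
t1 = [0x0c, 0x52, 0x83, 0xb4, 0x7c, 0x67, 0x6d, 0x88]
t2 = [0x7c, 0x9f, 0x67, 0x78, 0x6d, 0x3b, 0x88, 0xad]
t3 = [0xad, 0x88, 0x3b, 0x6d, 0x78, 0x67, 0x9f, 0x7c]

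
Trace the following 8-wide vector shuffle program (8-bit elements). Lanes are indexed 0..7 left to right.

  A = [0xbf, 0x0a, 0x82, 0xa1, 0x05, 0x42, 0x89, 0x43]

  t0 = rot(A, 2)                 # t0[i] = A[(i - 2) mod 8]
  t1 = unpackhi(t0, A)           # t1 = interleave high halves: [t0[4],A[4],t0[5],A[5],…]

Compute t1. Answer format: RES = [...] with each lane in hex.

  t0: 89 43 bf 0a 82 a1 05 42
  t1: 82 05 a1 42 05 89 42 43

RES = [ 0x82  0x05  0xa1  0x42  0x05  0x89  0x42  0x43 ]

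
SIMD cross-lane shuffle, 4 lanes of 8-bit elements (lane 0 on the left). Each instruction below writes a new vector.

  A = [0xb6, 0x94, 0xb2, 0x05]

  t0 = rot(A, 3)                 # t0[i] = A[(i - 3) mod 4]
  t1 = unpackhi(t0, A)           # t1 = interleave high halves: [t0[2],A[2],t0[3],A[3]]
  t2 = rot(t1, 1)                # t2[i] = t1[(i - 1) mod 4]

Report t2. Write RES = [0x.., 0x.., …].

  t0: 94 b2 05 b6
  t1: 05 b2 b6 05
  t2: 05 05 b2 b6

RES = [ 0x05  0x05  0xb2  0xb6 ]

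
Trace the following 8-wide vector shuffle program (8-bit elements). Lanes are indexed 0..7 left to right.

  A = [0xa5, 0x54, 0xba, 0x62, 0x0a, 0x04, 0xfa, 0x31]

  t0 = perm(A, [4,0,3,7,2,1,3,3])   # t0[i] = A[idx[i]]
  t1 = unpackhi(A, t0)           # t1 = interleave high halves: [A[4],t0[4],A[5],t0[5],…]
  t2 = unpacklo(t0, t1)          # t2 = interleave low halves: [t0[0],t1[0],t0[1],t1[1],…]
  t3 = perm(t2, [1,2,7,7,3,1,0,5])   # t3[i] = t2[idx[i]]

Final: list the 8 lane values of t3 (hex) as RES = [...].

  t0: 0a a5 62 31 ba 54 62 62
  t1: 0a ba 04 54 fa 62 31 62
  t2: 0a 0a a5 ba 62 04 31 54
  t3: 0a a5 54 54 ba 0a 0a 04

RES = [0x0a, 0xa5, 0x54, 0x54, 0xba, 0x0a, 0x0a, 0x04]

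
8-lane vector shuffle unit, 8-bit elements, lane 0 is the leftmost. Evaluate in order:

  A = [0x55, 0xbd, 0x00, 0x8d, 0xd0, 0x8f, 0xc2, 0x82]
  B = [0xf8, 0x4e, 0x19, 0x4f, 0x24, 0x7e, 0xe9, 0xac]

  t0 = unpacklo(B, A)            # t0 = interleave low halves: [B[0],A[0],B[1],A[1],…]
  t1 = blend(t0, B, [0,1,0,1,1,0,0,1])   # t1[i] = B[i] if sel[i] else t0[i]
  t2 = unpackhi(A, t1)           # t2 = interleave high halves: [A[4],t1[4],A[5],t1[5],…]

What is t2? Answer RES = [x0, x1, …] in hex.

RES = [0xd0, 0x24, 0x8f, 0x00, 0xc2, 0x4f, 0x82, 0xac]

→ t0 |f8|55|4e|bd|19|00|4f|8d|
→ t1 |f8|4e|4e|4f|24|00|4f|ac|
→ t2 |d0|24|8f|00|c2|4f|82|ac|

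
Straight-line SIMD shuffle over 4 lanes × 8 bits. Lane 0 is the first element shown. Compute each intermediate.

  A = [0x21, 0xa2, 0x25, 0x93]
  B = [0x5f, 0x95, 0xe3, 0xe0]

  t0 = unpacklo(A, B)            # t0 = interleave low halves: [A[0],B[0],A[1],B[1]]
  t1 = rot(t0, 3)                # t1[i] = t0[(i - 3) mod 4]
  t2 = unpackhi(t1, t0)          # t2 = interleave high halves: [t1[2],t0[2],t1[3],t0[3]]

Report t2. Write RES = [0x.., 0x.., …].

RES = [0x95, 0xa2, 0x21, 0x95]

t0 = [0x21, 0x5f, 0xa2, 0x95]
t1 = [0x5f, 0xa2, 0x95, 0x21]
t2 = [0x95, 0xa2, 0x21, 0x95]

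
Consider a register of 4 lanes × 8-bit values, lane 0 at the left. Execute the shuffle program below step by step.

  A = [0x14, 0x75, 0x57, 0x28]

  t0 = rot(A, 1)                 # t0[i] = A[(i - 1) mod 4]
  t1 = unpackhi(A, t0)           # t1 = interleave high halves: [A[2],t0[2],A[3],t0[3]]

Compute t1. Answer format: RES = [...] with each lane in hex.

RES = [0x57, 0x75, 0x28, 0x57]

→ t0 |28|14|75|57|
→ t1 |57|75|28|57|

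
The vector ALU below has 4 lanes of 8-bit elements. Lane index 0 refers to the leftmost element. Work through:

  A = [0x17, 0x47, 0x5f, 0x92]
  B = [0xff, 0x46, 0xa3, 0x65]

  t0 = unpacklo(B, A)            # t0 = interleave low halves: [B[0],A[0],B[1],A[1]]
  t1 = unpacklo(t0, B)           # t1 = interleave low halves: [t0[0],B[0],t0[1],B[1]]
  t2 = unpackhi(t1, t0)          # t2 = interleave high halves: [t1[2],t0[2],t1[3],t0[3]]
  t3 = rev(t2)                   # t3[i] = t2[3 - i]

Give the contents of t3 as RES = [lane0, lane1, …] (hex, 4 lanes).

  t0: ff 17 46 47
  t1: ff ff 17 46
  t2: 17 46 46 47
  t3: 47 46 46 17

RES = [0x47, 0x46, 0x46, 0x17]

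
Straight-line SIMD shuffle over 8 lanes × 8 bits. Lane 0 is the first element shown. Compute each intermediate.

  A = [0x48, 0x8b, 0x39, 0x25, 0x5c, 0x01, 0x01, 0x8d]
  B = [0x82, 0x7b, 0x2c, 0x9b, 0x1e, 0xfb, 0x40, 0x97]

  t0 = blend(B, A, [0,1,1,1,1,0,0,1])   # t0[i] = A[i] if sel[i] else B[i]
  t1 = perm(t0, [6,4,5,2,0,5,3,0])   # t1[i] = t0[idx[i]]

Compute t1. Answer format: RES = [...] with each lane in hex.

RES = [0x40, 0x5c, 0xfb, 0x39, 0x82, 0xfb, 0x25, 0x82]

t0 = [0x82, 0x8b, 0x39, 0x25, 0x5c, 0xfb, 0x40, 0x8d]
t1 = [0x40, 0x5c, 0xfb, 0x39, 0x82, 0xfb, 0x25, 0x82]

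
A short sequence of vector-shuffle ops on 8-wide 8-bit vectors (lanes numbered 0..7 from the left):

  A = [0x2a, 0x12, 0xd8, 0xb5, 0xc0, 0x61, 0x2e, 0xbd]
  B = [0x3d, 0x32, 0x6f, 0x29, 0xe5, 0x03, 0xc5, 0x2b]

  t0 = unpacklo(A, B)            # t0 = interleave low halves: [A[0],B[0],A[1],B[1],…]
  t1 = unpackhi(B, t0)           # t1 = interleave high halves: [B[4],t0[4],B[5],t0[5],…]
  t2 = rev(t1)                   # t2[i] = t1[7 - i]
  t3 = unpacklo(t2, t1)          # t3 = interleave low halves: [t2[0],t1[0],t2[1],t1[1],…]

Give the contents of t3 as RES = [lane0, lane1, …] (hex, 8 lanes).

  t0: 2a 3d 12 32 d8 6f b5 29
  t1: e5 d8 03 6f c5 b5 2b 29
  t2: 29 2b b5 c5 6f 03 d8 e5
  t3: 29 e5 2b d8 b5 03 c5 6f

RES = [0x29, 0xe5, 0x2b, 0xd8, 0xb5, 0x03, 0xc5, 0x6f]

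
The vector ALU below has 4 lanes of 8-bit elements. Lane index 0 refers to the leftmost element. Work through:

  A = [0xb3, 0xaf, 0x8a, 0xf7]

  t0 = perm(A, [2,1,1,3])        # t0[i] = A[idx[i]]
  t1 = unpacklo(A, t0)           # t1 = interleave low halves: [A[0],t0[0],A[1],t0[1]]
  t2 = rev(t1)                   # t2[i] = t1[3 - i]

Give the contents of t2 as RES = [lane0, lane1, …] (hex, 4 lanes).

RES = [ 0xaf  0xaf  0x8a  0xb3 ]

→ t0 |8a|af|af|f7|
→ t1 |b3|8a|af|af|
→ t2 |af|af|8a|b3|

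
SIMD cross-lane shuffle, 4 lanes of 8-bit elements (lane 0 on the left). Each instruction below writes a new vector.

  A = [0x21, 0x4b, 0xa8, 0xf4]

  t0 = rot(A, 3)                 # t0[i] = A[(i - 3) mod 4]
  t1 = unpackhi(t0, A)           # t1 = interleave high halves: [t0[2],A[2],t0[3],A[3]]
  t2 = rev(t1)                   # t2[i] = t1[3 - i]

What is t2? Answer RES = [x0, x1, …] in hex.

t0 = [0x4b, 0xa8, 0xf4, 0x21]
t1 = [0xf4, 0xa8, 0x21, 0xf4]
t2 = [0xf4, 0x21, 0xa8, 0xf4]

RES = [0xf4, 0x21, 0xa8, 0xf4]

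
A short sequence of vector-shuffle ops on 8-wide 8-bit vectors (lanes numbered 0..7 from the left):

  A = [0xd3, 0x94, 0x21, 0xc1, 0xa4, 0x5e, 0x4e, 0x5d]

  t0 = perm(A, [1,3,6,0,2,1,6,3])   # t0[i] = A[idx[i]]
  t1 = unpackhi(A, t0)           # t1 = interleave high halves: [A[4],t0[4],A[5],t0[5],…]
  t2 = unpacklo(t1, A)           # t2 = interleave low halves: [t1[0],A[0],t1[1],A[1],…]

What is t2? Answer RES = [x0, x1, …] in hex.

  t0: 94 c1 4e d3 21 94 4e c1
  t1: a4 21 5e 94 4e 4e 5d c1
  t2: a4 d3 21 94 5e 21 94 c1

RES = [ 0xa4  0xd3  0x21  0x94  0x5e  0x21  0x94  0xc1 ]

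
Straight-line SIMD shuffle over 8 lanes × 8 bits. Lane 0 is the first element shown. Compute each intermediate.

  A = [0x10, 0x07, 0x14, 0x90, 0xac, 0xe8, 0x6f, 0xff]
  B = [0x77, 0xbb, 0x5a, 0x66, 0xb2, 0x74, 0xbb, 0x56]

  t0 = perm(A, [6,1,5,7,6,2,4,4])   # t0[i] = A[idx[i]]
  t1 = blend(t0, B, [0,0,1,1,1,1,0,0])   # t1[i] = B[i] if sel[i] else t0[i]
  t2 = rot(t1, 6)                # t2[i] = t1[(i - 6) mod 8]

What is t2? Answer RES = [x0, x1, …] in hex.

RES = [ 0x5a  0x66  0xb2  0x74  0xac  0xac  0x6f  0x07 ]

→ t0 |6f|07|e8|ff|6f|14|ac|ac|
→ t1 |6f|07|5a|66|b2|74|ac|ac|
→ t2 |5a|66|b2|74|ac|ac|6f|07|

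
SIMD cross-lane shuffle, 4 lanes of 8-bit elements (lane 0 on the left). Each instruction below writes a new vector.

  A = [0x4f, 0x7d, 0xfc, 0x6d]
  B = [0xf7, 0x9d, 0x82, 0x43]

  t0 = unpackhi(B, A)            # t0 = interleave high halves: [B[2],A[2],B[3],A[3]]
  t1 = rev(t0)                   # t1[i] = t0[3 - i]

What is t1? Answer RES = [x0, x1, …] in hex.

→ t0 |82|fc|43|6d|
→ t1 |6d|43|fc|82|

RES = [ 0x6d  0x43  0xfc  0x82 ]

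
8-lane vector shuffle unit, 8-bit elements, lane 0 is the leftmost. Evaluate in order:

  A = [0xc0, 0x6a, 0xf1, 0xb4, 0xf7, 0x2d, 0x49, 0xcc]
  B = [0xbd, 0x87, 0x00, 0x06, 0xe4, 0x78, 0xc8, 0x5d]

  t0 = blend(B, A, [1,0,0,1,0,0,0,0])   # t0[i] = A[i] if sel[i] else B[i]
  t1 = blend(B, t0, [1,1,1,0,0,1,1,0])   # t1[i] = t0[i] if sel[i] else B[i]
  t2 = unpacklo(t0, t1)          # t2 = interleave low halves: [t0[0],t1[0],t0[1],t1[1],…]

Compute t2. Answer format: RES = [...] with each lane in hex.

RES = [ 0xc0  0xc0  0x87  0x87  0x00  0x00  0xb4  0x06 ]

  t0: c0 87 00 b4 e4 78 c8 5d
  t1: c0 87 00 06 e4 78 c8 5d
  t2: c0 c0 87 87 00 00 b4 06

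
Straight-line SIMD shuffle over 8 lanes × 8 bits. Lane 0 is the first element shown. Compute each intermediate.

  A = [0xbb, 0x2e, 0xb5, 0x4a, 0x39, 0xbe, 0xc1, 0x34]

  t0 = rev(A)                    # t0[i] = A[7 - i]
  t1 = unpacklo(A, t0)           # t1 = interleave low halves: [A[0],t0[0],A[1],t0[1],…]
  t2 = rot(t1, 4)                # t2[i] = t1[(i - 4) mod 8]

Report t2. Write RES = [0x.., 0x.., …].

RES = [ 0xb5  0xbe  0x4a  0x39  0xbb  0x34  0x2e  0xc1 ]

t0 = [0x34, 0xc1, 0xbe, 0x39, 0x4a, 0xb5, 0x2e, 0xbb]
t1 = [0xbb, 0x34, 0x2e, 0xc1, 0xb5, 0xbe, 0x4a, 0x39]
t2 = [0xb5, 0xbe, 0x4a, 0x39, 0xbb, 0x34, 0x2e, 0xc1]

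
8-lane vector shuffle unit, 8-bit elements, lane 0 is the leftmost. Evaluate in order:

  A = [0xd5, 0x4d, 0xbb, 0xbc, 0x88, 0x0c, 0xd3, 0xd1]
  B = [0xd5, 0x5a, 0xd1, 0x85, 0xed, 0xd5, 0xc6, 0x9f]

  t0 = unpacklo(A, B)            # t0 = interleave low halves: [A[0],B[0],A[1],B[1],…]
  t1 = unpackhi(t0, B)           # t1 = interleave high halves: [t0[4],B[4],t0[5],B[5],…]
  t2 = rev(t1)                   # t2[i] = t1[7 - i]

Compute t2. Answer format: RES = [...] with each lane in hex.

RES = [0x9f, 0x85, 0xc6, 0xbc, 0xd5, 0xd1, 0xed, 0xbb]

→ t0 |d5|d5|4d|5a|bb|d1|bc|85|
→ t1 |bb|ed|d1|d5|bc|c6|85|9f|
→ t2 |9f|85|c6|bc|d5|d1|ed|bb|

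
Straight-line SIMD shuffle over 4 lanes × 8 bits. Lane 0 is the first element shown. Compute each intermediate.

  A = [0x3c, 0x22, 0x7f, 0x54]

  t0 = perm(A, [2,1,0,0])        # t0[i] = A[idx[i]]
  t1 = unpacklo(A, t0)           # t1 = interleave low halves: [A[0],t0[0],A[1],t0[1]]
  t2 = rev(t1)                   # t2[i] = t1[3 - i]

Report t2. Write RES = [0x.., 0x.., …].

  t0: 7f 22 3c 3c
  t1: 3c 7f 22 22
  t2: 22 22 7f 3c

RES = [ 0x22  0x22  0x7f  0x3c ]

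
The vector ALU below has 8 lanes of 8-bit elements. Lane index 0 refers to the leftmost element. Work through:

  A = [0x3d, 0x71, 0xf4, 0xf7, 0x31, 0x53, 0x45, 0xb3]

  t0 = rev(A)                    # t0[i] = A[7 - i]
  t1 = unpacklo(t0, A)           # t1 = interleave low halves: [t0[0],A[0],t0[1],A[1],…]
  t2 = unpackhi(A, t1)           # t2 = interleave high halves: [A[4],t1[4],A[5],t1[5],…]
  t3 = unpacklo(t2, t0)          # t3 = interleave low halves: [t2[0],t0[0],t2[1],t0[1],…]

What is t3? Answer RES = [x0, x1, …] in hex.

  t0: b3 45 53 31 f7 f4 71 3d
  t1: b3 3d 45 71 53 f4 31 f7
  t2: 31 53 53 f4 45 31 b3 f7
  t3: 31 b3 53 45 53 53 f4 31

RES = [ 0x31  0xb3  0x53  0x45  0x53  0x53  0xf4  0x31 ]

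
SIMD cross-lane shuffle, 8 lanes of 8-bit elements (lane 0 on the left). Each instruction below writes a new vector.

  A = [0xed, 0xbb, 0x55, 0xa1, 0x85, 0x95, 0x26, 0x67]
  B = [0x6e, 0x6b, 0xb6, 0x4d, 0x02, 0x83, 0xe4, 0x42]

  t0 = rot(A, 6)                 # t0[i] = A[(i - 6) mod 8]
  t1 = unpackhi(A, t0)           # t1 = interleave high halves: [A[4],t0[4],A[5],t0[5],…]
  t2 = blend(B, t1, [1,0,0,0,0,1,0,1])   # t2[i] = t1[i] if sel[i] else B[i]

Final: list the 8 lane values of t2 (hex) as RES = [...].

RES = [ 0x85  0x6b  0xb6  0x4d  0x02  0xed  0xe4  0xbb ]

  t0: 55 a1 85 95 26 67 ed bb
  t1: 85 26 95 67 26 ed 67 bb
  t2: 85 6b b6 4d 02 ed e4 bb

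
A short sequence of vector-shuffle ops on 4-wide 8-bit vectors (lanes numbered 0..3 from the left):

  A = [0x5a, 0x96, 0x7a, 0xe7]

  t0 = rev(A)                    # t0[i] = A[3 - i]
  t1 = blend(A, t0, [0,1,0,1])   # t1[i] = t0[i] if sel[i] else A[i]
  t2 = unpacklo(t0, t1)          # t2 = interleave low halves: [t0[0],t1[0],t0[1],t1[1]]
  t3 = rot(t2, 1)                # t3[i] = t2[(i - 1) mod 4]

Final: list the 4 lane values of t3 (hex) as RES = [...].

→ t0 |e7|7a|96|5a|
→ t1 |5a|7a|7a|5a|
→ t2 |e7|5a|7a|7a|
→ t3 |7a|e7|5a|7a|

RES = [ 0x7a  0xe7  0x5a  0x7a ]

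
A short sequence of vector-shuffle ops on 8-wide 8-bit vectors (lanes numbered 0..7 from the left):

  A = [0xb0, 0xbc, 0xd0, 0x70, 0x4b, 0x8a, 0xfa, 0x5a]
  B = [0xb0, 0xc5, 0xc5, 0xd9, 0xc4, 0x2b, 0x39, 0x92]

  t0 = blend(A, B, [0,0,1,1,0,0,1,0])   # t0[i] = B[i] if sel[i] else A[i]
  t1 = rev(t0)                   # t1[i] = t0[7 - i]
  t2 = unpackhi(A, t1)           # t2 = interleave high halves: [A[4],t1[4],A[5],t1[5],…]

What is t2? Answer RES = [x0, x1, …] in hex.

  t0: b0 bc c5 d9 4b 8a 39 5a
  t1: 5a 39 8a 4b d9 c5 bc b0
  t2: 4b d9 8a c5 fa bc 5a b0

RES = [0x4b, 0xd9, 0x8a, 0xc5, 0xfa, 0xbc, 0x5a, 0xb0]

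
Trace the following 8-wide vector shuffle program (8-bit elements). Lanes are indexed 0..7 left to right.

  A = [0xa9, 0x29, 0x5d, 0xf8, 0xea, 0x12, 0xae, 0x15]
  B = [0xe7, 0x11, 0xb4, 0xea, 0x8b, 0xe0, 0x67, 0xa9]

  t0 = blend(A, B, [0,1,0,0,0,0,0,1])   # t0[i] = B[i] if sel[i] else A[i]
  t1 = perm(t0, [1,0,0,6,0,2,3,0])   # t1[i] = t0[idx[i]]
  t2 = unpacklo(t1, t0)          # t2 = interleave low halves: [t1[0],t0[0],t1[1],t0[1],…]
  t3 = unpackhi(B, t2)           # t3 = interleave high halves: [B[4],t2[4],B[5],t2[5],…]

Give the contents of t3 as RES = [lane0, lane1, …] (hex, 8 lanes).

→ t0 |a9|11|5d|f8|ea|12|ae|a9|
→ t1 |11|a9|a9|ae|a9|5d|f8|a9|
→ t2 |11|a9|a9|11|a9|5d|ae|f8|
→ t3 |8b|a9|e0|5d|67|ae|a9|f8|

RES = [ 0x8b  0xa9  0xe0  0x5d  0x67  0xae  0xa9  0xf8 ]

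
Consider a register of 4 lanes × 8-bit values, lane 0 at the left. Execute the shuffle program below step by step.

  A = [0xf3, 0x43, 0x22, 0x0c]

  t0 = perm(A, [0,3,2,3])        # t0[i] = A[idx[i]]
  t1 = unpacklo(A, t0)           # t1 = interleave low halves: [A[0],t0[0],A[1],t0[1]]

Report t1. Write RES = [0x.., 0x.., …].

t0 = [0xf3, 0x0c, 0x22, 0x0c]
t1 = [0xf3, 0xf3, 0x43, 0x0c]

RES = [0xf3, 0xf3, 0x43, 0x0c]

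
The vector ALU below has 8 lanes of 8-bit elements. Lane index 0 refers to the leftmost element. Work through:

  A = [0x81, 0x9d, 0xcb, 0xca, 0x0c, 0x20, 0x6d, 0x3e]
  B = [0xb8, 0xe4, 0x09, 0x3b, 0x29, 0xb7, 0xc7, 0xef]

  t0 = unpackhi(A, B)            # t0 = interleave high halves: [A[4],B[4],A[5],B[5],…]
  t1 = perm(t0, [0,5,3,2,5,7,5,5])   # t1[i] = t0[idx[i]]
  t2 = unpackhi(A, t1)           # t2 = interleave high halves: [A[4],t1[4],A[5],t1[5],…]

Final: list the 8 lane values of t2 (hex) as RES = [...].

t0 = [0x0c, 0x29, 0x20, 0xb7, 0x6d, 0xc7, 0x3e, 0xef]
t1 = [0x0c, 0xc7, 0xb7, 0x20, 0xc7, 0xef, 0xc7, 0xc7]
t2 = [0x0c, 0xc7, 0x20, 0xef, 0x6d, 0xc7, 0x3e, 0xc7]

RES = [ 0x0c  0xc7  0x20  0xef  0x6d  0xc7  0x3e  0xc7 ]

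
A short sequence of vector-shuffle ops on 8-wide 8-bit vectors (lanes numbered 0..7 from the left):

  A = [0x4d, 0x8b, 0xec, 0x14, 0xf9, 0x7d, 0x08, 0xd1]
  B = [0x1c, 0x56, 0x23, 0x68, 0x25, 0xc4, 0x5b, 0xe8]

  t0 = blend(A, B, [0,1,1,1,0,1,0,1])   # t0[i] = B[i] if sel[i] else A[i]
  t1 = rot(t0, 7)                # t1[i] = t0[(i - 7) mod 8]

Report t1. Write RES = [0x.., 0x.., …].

  t0: 4d 56 23 68 f9 c4 08 e8
  t1: 56 23 68 f9 c4 08 e8 4d

RES = [ 0x56  0x23  0x68  0xf9  0xc4  0x08  0xe8  0x4d ]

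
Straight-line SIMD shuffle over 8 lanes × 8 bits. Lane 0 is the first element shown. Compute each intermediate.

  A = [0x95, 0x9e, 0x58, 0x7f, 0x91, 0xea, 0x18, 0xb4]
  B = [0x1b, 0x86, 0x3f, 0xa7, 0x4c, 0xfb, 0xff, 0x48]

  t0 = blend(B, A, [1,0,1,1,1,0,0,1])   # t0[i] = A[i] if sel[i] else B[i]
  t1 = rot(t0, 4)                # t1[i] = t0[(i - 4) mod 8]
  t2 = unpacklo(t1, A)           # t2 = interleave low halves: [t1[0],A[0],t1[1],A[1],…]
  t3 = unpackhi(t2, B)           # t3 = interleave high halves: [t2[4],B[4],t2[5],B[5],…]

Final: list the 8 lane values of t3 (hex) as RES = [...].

RES = [ 0xff  0x4c  0x58  0xfb  0xb4  0xff  0x7f  0x48 ]

→ t0 |95|86|58|7f|91|fb|ff|b4|
→ t1 |91|fb|ff|b4|95|86|58|7f|
→ t2 |91|95|fb|9e|ff|58|b4|7f|
→ t3 |ff|4c|58|fb|b4|ff|7f|48|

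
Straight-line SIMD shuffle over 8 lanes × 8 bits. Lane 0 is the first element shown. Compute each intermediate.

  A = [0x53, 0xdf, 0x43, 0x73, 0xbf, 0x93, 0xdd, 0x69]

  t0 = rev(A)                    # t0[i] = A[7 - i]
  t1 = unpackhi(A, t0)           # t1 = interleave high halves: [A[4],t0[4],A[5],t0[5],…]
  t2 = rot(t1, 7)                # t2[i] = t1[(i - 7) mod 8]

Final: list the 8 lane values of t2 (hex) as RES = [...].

t0 = [0x69, 0xdd, 0x93, 0xbf, 0x73, 0x43, 0xdf, 0x53]
t1 = [0xbf, 0x73, 0x93, 0x43, 0xdd, 0xdf, 0x69, 0x53]
t2 = [0x73, 0x93, 0x43, 0xdd, 0xdf, 0x69, 0x53, 0xbf]

RES = [0x73, 0x93, 0x43, 0xdd, 0xdf, 0x69, 0x53, 0xbf]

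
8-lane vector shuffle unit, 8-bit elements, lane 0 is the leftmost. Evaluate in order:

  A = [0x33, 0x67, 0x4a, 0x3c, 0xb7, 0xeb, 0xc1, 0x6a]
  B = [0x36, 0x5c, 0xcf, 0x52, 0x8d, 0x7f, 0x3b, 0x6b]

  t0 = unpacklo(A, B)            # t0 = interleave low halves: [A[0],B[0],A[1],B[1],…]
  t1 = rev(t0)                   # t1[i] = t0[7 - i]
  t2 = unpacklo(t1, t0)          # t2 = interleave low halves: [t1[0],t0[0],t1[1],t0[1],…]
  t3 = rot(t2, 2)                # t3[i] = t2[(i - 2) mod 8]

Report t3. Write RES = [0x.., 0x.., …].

t0 = [0x33, 0x36, 0x67, 0x5c, 0x4a, 0xcf, 0x3c, 0x52]
t1 = [0x52, 0x3c, 0xcf, 0x4a, 0x5c, 0x67, 0x36, 0x33]
t2 = [0x52, 0x33, 0x3c, 0x36, 0xcf, 0x67, 0x4a, 0x5c]
t3 = [0x4a, 0x5c, 0x52, 0x33, 0x3c, 0x36, 0xcf, 0x67]

RES = [ 0x4a  0x5c  0x52  0x33  0x3c  0x36  0xcf  0x67 ]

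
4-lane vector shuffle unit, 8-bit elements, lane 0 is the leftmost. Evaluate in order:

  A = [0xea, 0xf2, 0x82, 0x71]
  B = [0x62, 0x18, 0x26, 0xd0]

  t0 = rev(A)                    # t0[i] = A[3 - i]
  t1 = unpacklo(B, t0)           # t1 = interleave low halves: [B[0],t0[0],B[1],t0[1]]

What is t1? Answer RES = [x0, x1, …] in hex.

RES = [0x62, 0x71, 0x18, 0x82]

  t0: 71 82 f2 ea
  t1: 62 71 18 82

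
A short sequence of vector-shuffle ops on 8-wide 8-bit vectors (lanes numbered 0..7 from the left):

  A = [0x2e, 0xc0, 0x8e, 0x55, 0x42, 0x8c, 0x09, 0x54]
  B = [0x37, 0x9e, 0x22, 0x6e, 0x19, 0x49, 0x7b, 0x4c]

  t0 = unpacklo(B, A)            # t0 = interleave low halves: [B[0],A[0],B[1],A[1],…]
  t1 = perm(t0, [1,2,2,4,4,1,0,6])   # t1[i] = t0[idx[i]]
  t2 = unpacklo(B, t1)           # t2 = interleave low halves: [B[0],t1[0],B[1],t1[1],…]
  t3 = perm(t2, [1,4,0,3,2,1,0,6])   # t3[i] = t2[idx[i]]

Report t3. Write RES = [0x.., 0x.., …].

RES = [0x2e, 0x22, 0x37, 0x9e, 0x9e, 0x2e, 0x37, 0x6e]

  t0: 37 2e 9e c0 22 8e 6e 55
  t1: 2e 9e 9e 22 22 2e 37 6e
  t2: 37 2e 9e 9e 22 9e 6e 22
  t3: 2e 22 37 9e 9e 2e 37 6e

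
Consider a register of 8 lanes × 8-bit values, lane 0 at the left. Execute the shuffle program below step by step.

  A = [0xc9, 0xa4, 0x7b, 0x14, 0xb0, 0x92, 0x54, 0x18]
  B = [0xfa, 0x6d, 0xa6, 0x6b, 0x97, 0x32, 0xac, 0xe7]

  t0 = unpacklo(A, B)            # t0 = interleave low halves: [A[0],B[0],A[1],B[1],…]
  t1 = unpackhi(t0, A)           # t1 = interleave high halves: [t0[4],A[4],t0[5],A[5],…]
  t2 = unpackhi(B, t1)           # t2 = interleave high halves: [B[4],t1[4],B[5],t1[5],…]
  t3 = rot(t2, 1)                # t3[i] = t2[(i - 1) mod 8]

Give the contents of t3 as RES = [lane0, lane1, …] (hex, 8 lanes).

t0 = [0xc9, 0xfa, 0xa4, 0x6d, 0x7b, 0xa6, 0x14, 0x6b]
t1 = [0x7b, 0xb0, 0xa6, 0x92, 0x14, 0x54, 0x6b, 0x18]
t2 = [0x97, 0x14, 0x32, 0x54, 0xac, 0x6b, 0xe7, 0x18]
t3 = [0x18, 0x97, 0x14, 0x32, 0x54, 0xac, 0x6b, 0xe7]

RES = [ 0x18  0x97  0x14  0x32  0x54  0xac  0x6b  0xe7 ]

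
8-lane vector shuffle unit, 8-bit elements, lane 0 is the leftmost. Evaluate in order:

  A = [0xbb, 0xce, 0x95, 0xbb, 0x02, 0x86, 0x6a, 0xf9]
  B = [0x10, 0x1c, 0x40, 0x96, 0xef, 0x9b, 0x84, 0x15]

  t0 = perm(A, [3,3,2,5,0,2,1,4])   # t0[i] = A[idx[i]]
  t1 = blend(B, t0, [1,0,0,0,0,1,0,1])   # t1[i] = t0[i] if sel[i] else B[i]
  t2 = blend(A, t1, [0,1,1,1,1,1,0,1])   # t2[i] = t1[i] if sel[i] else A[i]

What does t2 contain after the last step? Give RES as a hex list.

→ t0 |bb|bb|95|86|bb|95|ce|02|
→ t1 |bb|1c|40|96|ef|95|84|02|
→ t2 |bb|1c|40|96|ef|95|6a|02|

RES = [ 0xbb  0x1c  0x40  0x96  0xef  0x95  0x6a  0x02 ]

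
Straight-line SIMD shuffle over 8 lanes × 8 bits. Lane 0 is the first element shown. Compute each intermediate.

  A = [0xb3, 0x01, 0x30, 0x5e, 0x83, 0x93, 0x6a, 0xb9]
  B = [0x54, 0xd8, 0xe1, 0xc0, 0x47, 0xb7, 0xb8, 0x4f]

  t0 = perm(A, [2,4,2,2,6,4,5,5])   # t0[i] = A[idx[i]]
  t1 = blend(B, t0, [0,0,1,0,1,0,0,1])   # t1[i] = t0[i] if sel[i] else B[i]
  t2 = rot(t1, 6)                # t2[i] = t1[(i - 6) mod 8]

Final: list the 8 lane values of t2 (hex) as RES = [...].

RES = [ 0x30  0xc0  0x6a  0xb7  0xb8  0x93  0x54  0xd8 ]

t0 = [0x30, 0x83, 0x30, 0x30, 0x6a, 0x83, 0x93, 0x93]
t1 = [0x54, 0xd8, 0x30, 0xc0, 0x6a, 0xb7, 0xb8, 0x93]
t2 = [0x30, 0xc0, 0x6a, 0xb7, 0xb8, 0x93, 0x54, 0xd8]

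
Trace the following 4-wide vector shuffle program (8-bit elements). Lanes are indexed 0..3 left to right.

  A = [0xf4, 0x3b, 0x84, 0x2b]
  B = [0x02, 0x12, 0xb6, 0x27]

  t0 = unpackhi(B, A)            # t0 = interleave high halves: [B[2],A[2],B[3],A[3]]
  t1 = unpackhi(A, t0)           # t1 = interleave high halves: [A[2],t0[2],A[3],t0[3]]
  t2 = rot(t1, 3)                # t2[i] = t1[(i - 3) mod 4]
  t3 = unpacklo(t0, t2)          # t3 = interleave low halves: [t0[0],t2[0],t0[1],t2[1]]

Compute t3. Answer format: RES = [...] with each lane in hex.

  t0: b6 84 27 2b
  t1: 84 27 2b 2b
  t2: 27 2b 2b 84
  t3: b6 27 84 2b

RES = [ 0xb6  0x27  0x84  0x2b ]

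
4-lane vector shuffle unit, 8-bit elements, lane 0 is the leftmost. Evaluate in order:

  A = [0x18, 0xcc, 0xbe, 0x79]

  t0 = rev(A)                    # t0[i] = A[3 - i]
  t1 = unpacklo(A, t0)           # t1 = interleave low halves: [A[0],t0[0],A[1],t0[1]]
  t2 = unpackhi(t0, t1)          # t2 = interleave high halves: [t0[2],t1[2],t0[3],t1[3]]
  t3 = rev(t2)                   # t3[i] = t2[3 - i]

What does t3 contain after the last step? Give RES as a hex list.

  t0: 79 be cc 18
  t1: 18 79 cc be
  t2: cc cc 18 be
  t3: be 18 cc cc

RES = [0xbe, 0x18, 0xcc, 0xcc]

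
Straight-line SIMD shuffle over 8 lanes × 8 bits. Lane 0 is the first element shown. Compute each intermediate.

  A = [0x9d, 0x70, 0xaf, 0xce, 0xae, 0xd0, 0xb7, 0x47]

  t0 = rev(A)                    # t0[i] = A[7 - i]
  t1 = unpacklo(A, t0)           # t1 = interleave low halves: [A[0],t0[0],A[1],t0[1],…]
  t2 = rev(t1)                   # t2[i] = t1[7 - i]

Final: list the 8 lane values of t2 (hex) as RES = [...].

  t0: 47 b7 d0 ae ce af 70 9d
  t1: 9d 47 70 b7 af d0 ce ae
  t2: ae ce d0 af b7 70 47 9d

RES = [0xae, 0xce, 0xd0, 0xaf, 0xb7, 0x70, 0x47, 0x9d]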